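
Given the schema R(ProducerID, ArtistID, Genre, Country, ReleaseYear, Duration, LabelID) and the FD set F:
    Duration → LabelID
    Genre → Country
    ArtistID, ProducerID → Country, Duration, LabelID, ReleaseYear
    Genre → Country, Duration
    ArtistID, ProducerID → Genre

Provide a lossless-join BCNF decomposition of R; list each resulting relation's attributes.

{ArtistID, Genre, ProducerID, ReleaseYear}; {Country, Duration, Genre}; {Duration, LabelID}

Candidate key of the original relation: {ArtistID, ProducerID}.
Within {ArtistID, Country, Duration, Genre, LabelID, ProducerID, ReleaseYear}: {Duration}⁺ ∩ {ArtistID, Country, Duration, Genre, LabelID, ProducerID, ReleaseYear} = {Duration, LabelID}, not the whole set, so Duration → LabelID violates BCNF; decompose into {Duration, LabelID} and {ArtistID, Country, Duration, Genre, ProducerID, ReleaseYear}.
{Duration, LabelID} is in BCNF.
Within {ArtistID, Country, Duration, Genre, ProducerID, ReleaseYear}: {Genre}⁺ ∩ {ArtistID, Country, Duration, Genre, ProducerID, ReleaseYear} = {Country, Duration, Genre}, not the whole set, so Genre → Country, Duration violates BCNF; decompose into {Country, Duration, Genre} and {ArtistID, Genre, ProducerID, ReleaseYear}.
{Country, Duration, Genre} is in BCNF.
{ArtistID, Genre, ProducerID, ReleaseYear} is in BCNF.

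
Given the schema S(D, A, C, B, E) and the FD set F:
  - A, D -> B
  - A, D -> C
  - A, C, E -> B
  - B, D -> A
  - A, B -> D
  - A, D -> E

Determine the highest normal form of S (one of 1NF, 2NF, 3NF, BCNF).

BCNF

Candidate keys: {A, B}, {A, C, E}, {A, D}, {B, D}. Prime attributes: {A, B, C, D, E}.
Each dependency's left side is a superkey — BCNF holds.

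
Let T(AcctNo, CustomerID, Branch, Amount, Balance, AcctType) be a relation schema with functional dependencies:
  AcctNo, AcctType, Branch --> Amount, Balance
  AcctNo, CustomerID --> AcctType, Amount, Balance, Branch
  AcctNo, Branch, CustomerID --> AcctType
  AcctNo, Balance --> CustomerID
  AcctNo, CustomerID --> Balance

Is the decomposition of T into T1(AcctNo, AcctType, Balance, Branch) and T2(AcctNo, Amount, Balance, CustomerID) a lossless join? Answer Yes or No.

The shared attributes are {AcctNo, Balance} and {AcctNo, Balance}⁺ = {AcctNo, AcctType, Amount, Balance, Branch, CustomerID}.
Since T1 ⊆ {AcctNo, AcctType, Amount, Balance, Branch, CustomerID}, the intersection is a superkey of T1; the decomposition is lossless.

Yes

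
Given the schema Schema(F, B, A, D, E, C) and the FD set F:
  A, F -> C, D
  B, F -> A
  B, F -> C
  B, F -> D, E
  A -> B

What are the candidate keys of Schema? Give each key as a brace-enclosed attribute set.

{A, F}, {B, F}

Attributes never on any right-hand side: {F} — every candidate key must contain it.
{A, F}⁺ = {A, B, C, D, E, F}, which is every attribute, so {A, F} is a candidate key.
{B, F}⁺ = {A, B, C, D, E, F}, which is every attribute, so {B, F} is a candidate key.
Any other superkey properly contains one of these, so there are no further candidate keys.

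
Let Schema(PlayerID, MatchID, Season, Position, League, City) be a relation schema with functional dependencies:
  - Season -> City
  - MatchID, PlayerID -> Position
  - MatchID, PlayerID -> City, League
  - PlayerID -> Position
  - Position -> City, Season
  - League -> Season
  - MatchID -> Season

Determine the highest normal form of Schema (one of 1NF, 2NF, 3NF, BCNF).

1NF

Candidate key: {MatchID, PlayerID}. Prime attributes: {MatchID, PlayerID}.
Season -> City: {Season}⁺ = {City, Season}, which is not all of the attributes, so the left side is not a superkey — BCNF is violated.
Season -> City determines the non-prime attribute {City} from a non-superkey — 3NF is violated.
Since {MatchID} ⊂ {MatchID, PlayerID} and {MatchID}⁺ ⊇ {City, Season} with {City, Season} non-prime, there is a partial dependency; 2NF fails.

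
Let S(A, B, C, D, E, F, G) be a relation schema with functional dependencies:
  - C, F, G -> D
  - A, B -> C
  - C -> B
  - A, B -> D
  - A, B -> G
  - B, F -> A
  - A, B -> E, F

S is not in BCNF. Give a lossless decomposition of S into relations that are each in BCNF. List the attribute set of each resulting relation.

{A, C, D, E, F, G}; {B, C}

Candidate keys of the original relation: {A, B}, {A, C}, {B, F}, {C, F}.
In {A, B, C, D, E, F, G}, {C} is not a superkey ({C}⁺ restricted to this set is {B, C}), so split on C -> B into {B, C} and {A, C, D, E, F, G}.
{B, C}: every determinant is a superkey — BCNF.
{A, C, D, E, F, G}: every determinant is a superkey — BCNF.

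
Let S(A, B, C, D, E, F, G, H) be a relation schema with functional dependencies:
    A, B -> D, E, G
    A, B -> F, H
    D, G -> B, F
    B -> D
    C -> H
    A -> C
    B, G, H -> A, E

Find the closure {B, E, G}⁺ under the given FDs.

Start with {B, E, G}.
B -> D applies; add {D} → now {B, D, E, G}.
D, G -> B, F applies; add {F} → now {B, D, E, F, G}.
No further FD applies.

{B, D, E, F, G}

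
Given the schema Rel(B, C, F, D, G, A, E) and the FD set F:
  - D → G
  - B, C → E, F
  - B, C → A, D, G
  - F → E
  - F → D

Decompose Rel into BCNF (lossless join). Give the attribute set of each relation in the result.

Candidate key of the original relation: {B, C}.
Within {A, B, C, D, E, F, G}: {D}⁺ ∩ {A, B, C, D, E, F, G} = {D, G}, not the whole set, so D → G violates BCNF; decompose into {D, G} and {A, B, C, D, E, F}.
{D, G} is in BCNF.
Within {A, B, C, D, E, F}: {F}⁺ ∩ {A, B, C, D, E, F} = {D, E, F}, not the whole set, so F → D, E violates BCNF; decompose into {D, E, F} and {A, B, C, F}.
{D, E, F} is in BCNF.
{A, B, C, F} is in BCNF.

{A, B, C, F}; {D, E, F}; {D, G}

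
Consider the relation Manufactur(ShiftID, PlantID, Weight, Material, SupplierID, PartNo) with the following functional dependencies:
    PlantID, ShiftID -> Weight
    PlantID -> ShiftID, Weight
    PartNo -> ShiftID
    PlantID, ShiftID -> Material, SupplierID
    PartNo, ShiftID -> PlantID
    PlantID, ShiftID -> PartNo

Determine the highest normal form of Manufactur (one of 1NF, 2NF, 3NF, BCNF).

BCNF

Candidate keys: {PartNo}, {PlantID}. Prime attributes: {PartNo, PlantID}.
Each dependency's left side is a superkey — BCNF holds.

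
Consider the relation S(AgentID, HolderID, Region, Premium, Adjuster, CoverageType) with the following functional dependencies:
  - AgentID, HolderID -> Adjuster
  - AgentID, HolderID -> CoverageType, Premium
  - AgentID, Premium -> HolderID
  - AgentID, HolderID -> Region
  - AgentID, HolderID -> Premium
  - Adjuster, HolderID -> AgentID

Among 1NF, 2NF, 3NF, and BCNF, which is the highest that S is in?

BCNF

Candidate keys: {Adjuster, HolderID}, {AgentID, HolderID}, {AgentID, Premium}. Prime attributes: {Adjuster, AgentID, HolderID, Premium}.
Every FD has a superkey on the left, so the relation is in BCNF.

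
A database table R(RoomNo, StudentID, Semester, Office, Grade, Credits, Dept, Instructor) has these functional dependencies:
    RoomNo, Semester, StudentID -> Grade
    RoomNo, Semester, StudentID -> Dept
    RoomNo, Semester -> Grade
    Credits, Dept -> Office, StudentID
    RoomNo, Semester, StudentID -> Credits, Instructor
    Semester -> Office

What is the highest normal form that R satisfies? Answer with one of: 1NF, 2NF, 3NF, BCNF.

Candidate keys: {Credits, Dept, RoomNo, Semester}, {RoomNo, Semester, StudentID}. Prime attributes: {Credits, Dept, RoomNo, Semester, StudentID}.
RoomNo, Semester -> Grade breaks BCNF: {RoomNo, Semester}⁺ = {Grade, Office, RoomNo, Semester}, so {RoomNo, Semester} is not a superkey.
Because {Grade} is non-prime and the left side of RoomNo, Semester -> Grade is not a superkey, the relation is not in 3NF.
Since {Semester} ⊂ {RoomNo, Semester, StudentID} and {Semester}⁺ ⊇ {Office} with {Office} non-prime, there is a partial dependency; 2NF fails.

1NF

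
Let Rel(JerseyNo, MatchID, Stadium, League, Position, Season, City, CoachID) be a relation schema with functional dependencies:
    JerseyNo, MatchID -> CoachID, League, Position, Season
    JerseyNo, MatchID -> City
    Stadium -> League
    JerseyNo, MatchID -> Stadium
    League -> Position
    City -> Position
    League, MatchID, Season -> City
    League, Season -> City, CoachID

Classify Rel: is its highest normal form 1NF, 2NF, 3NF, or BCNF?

Candidate key: {JerseyNo, MatchID}. Prime attributes: {JerseyNo, MatchID}.
For Stadium -> League we have {Stadium}⁺ = {League, Position, Stadium}; {Stadium} is not a superkey, so BCNF fails.
Stadium -> League determines the non-prime attribute {League} from a non-superkey — 3NF is violated.
No proper subset of a key has a non-prime attribute in its closure, so there is no partial dependency; 2NF holds.

2NF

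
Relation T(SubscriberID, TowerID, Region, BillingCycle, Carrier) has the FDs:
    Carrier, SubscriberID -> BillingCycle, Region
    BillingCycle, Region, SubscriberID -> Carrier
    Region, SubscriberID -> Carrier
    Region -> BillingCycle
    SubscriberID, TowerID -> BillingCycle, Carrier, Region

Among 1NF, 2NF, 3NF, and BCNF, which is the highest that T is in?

2NF

Candidate key: {SubscriberID, TowerID}. Prime attributes: {SubscriberID, TowerID}.
Carrier, SubscriberID -> BillingCycle, Region breaks BCNF: {Carrier, SubscriberID}⁺ = {BillingCycle, Carrier, Region, SubscriberID}, so {Carrier, SubscriberID} is not a superkey.
Carrier, SubscriberID -> BillingCycle, Region has non-prime {BillingCycle, Region} on the right and a non-superkey on the left, so 3NF fails.
No non-prime attribute depends on a proper subset of any candidate key, so 2NF holds.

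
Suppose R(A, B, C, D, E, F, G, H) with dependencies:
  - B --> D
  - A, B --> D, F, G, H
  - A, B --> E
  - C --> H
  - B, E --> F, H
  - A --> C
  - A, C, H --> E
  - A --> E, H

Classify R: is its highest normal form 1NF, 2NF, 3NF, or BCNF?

Candidate key: {A, B}. Prime attributes: {A, B}.
B --> D breaks BCNF: {B}⁺ = {B, D}, so {B} is not a superkey.
B --> D has non-prime {D} on the right and a non-superkey on the left, so 3NF fails.
Since {A} ⊂ {A, B} and {A}⁺ ⊇ {C, E, H} with {C, E, H} non-prime, there is a partial dependency; 2NF fails.

1NF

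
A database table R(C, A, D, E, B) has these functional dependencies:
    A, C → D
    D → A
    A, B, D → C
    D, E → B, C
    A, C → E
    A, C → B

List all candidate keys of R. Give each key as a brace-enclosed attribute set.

{A, C}, {B, D}, {C, D}, {D, E}

{A, C}⁺ = {A, B, C, D, E} — all of the relation — so {A, C} is a candidate key.
{B, D}⁺ = {A, B, C, D, E} — all of the relation — so {B, D} is a candidate key.
{C, D}⁺ = {A, B, C, D, E} — all of the relation — so {C, D} is a candidate key.
{D, E}⁺ = {A, B, C, D, E} — all of the relation — so {D, E} is a candidate key.
These are minimal and exhaustive — every other superkey contains one of them.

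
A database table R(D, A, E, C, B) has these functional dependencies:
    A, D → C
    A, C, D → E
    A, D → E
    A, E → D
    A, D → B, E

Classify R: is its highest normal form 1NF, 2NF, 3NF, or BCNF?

Candidate keys: {A, D}, {A, E}. Prime attributes: {A, D, E}.
Every FD has a superkey on the left, so the relation is in BCNF.

BCNF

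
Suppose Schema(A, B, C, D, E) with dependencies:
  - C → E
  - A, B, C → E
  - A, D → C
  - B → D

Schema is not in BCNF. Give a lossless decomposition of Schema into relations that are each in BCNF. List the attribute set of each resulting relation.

{A, B}; {A, C, D}; {B, D}; {C, E}

Candidate key of the original relation: {A, B}.
{A, B, C, D, E}: {C} determines {C, E} here but is not a superkey — split on C → E, giving {C, E} and {A, B, C, D}.
{C, E} has no BCNF violation.
{A, B, C, D}: {A, D} determines {A, C, D} here but is not a superkey — split on A, D → C, giving {A, C, D} and {A, B, D}.
{A, C, D} has no BCNF violation.
{A, B, D}: {B} determines {B, D} here but is not a superkey — split on B → D, giving {B, D} and {A, B}.
{B, D} has no BCNF violation.
{A, B} has no BCNF violation.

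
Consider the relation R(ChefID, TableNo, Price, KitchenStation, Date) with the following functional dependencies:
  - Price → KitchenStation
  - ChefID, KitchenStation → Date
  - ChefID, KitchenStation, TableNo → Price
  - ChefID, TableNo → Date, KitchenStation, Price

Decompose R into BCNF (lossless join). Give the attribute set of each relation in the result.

Candidate key of the original relation: {ChefID, TableNo}.
In {ChefID, Date, KitchenStation, Price, TableNo}, {Price} is not a superkey ({Price}⁺ restricted to this set is {KitchenStation, Price}), so split on Price → KitchenStation into {KitchenStation, Price} and {ChefID, Date, Price, TableNo}.
{KitchenStation, Price} has no BCNF violation.
In {ChefID, Date, Price, TableNo}, {ChefID, Price} is not a superkey ({ChefID, Price}⁺ restricted to this set is {ChefID, Date, Price}), so split on ChefID, Price → Date into {ChefID, Date, Price} and {ChefID, Price, TableNo}.
{ChefID, Date, Price} has no BCNF violation.
{ChefID, Price, TableNo} has no BCNF violation.

{ChefID, Date, Price}; {ChefID, Price, TableNo}; {KitchenStation, Price}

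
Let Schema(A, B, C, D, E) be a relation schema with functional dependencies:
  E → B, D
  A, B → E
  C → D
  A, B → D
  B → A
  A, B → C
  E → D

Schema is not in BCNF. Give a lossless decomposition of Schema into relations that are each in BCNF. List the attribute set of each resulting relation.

{A, B, C, E}; {C, D}

Candidate keys of the original relation: {B}, {E}.
In {A, B, C, D, E}, {C} is not a superkey ({C}⁺ restricted to this set is {C, D}), so split on C → D into {C, D} and {A, B, C, E}.
{C, D} is in BCNF.
{A, B, C, E} is in BCNF.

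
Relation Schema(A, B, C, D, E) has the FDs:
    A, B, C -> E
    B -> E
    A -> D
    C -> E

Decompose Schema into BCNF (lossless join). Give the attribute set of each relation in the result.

{A, B, C}; {A, D}; {B, E}

Candidate key of the original relation: {A, B, C}.
Within {A, B, C, D, E}: {B}⁺ ∩ {A, B, C, D, E} = {B, E}, not the whole set, so B -> E violates BCNF; decompose into {B, E} and {A, B, C, D}.
{B, E}: every determinant is a superkey — BCNF.
Within {A, B, C, D}: {A}⁺ ∩ {A, B, C, D} = {A, D}, not the whole set, so A -> D violates BCNF; decompose into {A, D} and {A, B, C}.
{A, D}: every determinant is a superkey — BCNF.
{A, B, C}: every determinant is a superkey — BCNF.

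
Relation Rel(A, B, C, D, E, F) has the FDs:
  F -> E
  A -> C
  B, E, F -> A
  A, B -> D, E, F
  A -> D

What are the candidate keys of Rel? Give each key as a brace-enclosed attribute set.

No FD produces {B}, so it must be in every candidate key.
{A, B}⁺ = {A, B, C, D, E, F}, which is every attribute, so {A, B} is a candidate key.
{B, F}⁺ = {A, B, C, D, E, F}, which is every attribute, so {B, F} is a candidate key.
Any other superkey properly contains one of these, so there are no further candidate keys.

{A, B}, {B, F}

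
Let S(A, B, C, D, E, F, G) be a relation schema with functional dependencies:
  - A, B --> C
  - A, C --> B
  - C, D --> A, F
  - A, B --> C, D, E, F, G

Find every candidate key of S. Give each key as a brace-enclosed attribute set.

{A, B}, {A, C}, {C, D}

Closure of {A, B} is {A, B, C, D, E, F, G}, the whole schema; {A, B} is a candidate key.
Closure of {A, C} is {A, B, C, D, E, F, G}, the whole schema; {A, C} is a candidate key.
Closure of {C, D} is {A, B, C, D, E, F, G}, the whole schema; {C, D} is a candidate key.
These are minimal and exhaustive — every other superkey contains one of them.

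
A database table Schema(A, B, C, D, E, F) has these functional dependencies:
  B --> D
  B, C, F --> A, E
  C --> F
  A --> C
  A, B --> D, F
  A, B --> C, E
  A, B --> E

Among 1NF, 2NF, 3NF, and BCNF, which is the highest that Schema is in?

Candidate keys: {A, B}, {B, C}. Prime attributes: {A, B, C}.
For B --> D we have {B}⁺ = {B, D}; {B} is not a superkey, so BCNF fails.
B --> D determines the non-prime attribute {D} from a non-superkey — 3NF is violated.
{A} is a proper subset of the key {A, B}, and {A}⁺ contains the non-prime attribute {F} — a partial dependency, so 2NF is violated.

1NF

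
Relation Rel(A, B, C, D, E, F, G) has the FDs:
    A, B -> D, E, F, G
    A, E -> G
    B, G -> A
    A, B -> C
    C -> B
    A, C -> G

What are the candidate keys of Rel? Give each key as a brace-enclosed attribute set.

Closure of {A, B} is {A, B, C, D, E, F, G}, the whole schema; {A, B} is a candidate key.
Closure of {A, C} is {A, B, C, D, E, F, G}, the whole schema; {A, C} is a candidate key.
Closure of {B, G} is {A, B, C, D, E, F, G}, the whole schema; {B, G} is a candidate key.
Closure of {C, G} is {A, B, C, D, E, F, G}, the whole schema; {C, G} is a candidate key.
These are minimal and exhaustive — every other superkey contains one of them.

{A, B}, {A, C}, {B, G}, {C, G}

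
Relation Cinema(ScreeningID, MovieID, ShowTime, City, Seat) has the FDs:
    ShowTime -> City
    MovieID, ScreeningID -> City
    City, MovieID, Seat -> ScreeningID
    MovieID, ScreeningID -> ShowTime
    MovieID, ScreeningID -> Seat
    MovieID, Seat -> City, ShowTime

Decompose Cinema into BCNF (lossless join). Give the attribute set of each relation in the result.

Candidate keys of the original relation: {MovieID, ScreeningID}, {MovieID, Seat}.
Within {City, MovieID, ScreeningID, Seat, ShowTime}: {ShowTime}⁺ ∩ {City, MovieID, ScreeningID, Seat, ShowTime} = {City, ShowTime}, not the whole set, so ShowTime -> City violates BCNF; decompose into {City, ShowTime} and {MovieID, ScreeningID, Seat, ShowTime}.
{City, ShowTime} has no BCNF violation.
{MovieID, ScreeningID, Seat, ShowTime} has no BCNF violation.

{City, ShowTime}; {MovieID, ScreeningID, Seat, ShowTime}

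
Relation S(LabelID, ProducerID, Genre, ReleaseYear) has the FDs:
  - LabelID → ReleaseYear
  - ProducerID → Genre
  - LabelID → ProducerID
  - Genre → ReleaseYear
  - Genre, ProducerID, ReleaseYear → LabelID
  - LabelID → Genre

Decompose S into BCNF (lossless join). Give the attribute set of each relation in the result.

Candidate keys of the original relation: {LabelID}, {ProducerID}.
{Genre, LabelID, ProducerID, ReleaseYear}: {Genre} determines {Genre, ReleaseYear} here but is not a superkey — split on Genre → ReleaseYear, giving {Genre, ReleaseYear} and {Genre, LabelID, ProducerID}.
{Genre, ReleaseYear} has no BCNF violation.
{Genre, LabelID, ProducerID} has no BCNF violation.

{Genre, LabelID, ProducerID}; {Genre, ReleaseYear}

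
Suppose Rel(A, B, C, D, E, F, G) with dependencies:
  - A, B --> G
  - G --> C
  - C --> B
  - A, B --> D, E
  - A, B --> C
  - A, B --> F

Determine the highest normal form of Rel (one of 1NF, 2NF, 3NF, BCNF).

Candidate keys: {A, B}, {A, C}, {A, G}. Prime attributes: {A, B, C, G}.
For G --> C we have {G}⁺ = {B, C, G}; {G} is not a superkey, so BCNF fails.
Its right-hand attributes {C} are all prime, as are those of every other non-superkey FD — the relation is in 3NF.

3NF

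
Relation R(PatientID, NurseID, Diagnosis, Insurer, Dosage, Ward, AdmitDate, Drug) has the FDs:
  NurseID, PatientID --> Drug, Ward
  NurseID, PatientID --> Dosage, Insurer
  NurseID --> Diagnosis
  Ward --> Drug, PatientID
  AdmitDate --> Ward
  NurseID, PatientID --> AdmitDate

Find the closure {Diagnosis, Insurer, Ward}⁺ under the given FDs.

Start with {Diagnosis, Insurer, Ward}.
Ward --> Drug, PatientID applies; add {Drug, PatientID} → now {Diagnosis, Drug, Insurer, PatientID, Ward}.
No further FD applies.

{Diagnosis, Drug, Insurer, PatientID, Ward}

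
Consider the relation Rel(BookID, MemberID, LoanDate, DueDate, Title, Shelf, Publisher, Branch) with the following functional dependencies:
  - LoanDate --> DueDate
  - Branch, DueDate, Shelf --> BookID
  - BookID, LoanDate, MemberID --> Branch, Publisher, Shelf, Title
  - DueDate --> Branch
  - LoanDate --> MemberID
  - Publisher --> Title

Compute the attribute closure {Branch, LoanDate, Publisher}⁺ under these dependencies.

Start with {Branch, LoanDate, Publisher}.
LoanDate --> DueDate applies; add {DueDate} → now {Branch, DueDate, LoanDate, Publisher}.
LoanDate --> MemberID applies; add {MemberID} → now {Branch, DueDate, LoanDate, MemberID, Publisher}.
Publisher --> Title applies; add {Title} → now {Branch, DueDate, LoanDate, MemberID, Publisher, Title}.
No further FD applies.

{Branch, DueDate, LoanDate, MemberID, Publisher, Title}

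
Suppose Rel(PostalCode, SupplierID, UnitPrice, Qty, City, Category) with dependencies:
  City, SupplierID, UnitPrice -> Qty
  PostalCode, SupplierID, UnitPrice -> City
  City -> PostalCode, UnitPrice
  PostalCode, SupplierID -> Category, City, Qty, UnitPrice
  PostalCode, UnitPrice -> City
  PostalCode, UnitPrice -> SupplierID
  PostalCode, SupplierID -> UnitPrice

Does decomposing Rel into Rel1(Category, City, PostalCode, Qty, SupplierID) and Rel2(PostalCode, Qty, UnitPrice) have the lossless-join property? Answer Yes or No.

No

The shared attributes are {PostalCode, Qty} and {PostalCode, Qty}⁺ = {PostalCode, Qty}.
Rel1 ⊄ {PostalCode, Qty} and Rel2 ⊄ {PostalCode, Qty}, so the split is lossy.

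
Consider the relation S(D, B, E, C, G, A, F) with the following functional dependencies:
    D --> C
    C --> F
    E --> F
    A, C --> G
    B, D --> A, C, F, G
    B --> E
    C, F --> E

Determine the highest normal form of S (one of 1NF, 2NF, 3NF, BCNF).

1NF

Candidate key: {B, D}. Prime attributes: {B, D}.
For D --> C we have {D}⁺ = {C, D, E, F}; {D} is not a superkey, so BCNF fails.
Because {C} is non-prime and the left side of D --> C is not a superkey, the relation is not in 3NF.
{B} is a proper subset of the key {B, D}, and {B}⁺ contains the non-prime attributes {E, F} — a partial dependency, so 2NF is violated.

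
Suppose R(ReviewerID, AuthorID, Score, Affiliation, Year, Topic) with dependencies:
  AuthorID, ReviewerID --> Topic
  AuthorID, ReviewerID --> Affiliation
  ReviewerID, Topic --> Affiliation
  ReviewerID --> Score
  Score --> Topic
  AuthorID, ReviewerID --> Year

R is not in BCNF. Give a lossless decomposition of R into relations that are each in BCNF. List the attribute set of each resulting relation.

Candidate key of the original relation: {AuthorID, ReviewerID}.
In {Affiliation, AuthorID, ReviewerID, Score, Topic, Year}, {ReviewerID, Topic} is not a superkey ({ReviewerID, Topic}⁺ restricted to this set is {Affiliation, ReviewerID, Score, Topic}), so split on ReviewerID, Topic --> Affiliation, Score into {Affiliation, ReviewerID, Score, Topic} and {AuthorID, ReviewerID, Topic, Year}.
In {Affiliation, ReviewerID, Score, Topic}, {Score} is not a superkey ({Score}⁺ restricted to this set is {Score, Topic}), so split on Score --> Topic into {Score, Topic} and {Affiliation, ReviewerID, Score}.
{Score, Topic}: every determinant is a superkey — BCNF.
{Affiliation, ReviewerID, Score}: every determinant is a superkey — BCNF.
In {AuthorID, ReviewerID, Topic, Year}, {ReviewerID} is not a superkey ({ReviewerID}⁺ restricted to this set is {ReviewerID, Topic}), so split on ReviewerID --> Topic into {ReviewerID, Topic} and {AuthorID, ReviewerID, Year}.
{ReviewerID, Topic}: every determinant is a superkey — BCNF.
{AuthorID, ReviewerID, Year}: every determinant is a superkey — BCNF.

{Affiliation, ReviewerID, Score}; {AuthorID, ReviewerID, Year}; {ReviewerID, Topic}; {Score, Topic}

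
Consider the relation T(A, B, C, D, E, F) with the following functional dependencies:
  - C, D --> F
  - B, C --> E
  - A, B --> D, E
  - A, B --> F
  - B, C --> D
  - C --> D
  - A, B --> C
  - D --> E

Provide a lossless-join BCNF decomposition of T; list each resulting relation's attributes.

Candidate key of the original relation: {A, B}.
Within {A, B, C, D, E, F}: {C, D}⁺ ∩ {A, B, C, D, E, F} = {C, D, E, F}, not the whole set, so C, D --> E, F violates BCNF; decompose into {C, D, E, F} and {A, B, C, D}.
Within {C, D, E, F}: {D}⁺ ∩ {C, D, E, F} = {D, E}, not the whole set, so D --> E violates BCNF; decompose into {D, E} and {C, D, F}.
{D, E} is in BCNF.
{C, D, F} is in BCNF.
Within {A, B, C, D}: {B, C}⁺ ∩ {A, B, C, D} = {B, C, D}, not the whole set, so B, C --> D violates BCNF; decompose into {B, C, D} and {A, B, C}.
Within {B, C, D}: {C}⁺ ∩ {B, C, D} = {C, D}, not the whole set, so C --> D violates BCNF; decompose into {C, D} and {B, C}.
{C, D} is in BCNF.
{B, C} is in BCNF.
{A, B, C} is in BCNF.

{A, B, C}; {C, D, F}; {D, E}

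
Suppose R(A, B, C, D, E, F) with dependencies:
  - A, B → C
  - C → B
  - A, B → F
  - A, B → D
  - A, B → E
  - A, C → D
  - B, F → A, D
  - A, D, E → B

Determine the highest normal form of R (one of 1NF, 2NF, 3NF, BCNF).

Candidate keys: {A, B}, {A, C}, {A, D, E}, {B, F}, {C, F}. Prime attributes: {A, B, C, D, E, F}.
C → B breaks BCNF: {C}⁺ = {B, C}, so {C} is not a superkey.
Since {B} ⊆ prime attributes and every other non-superkey FD also has a prime right side, the schema is in 3NF.

3NF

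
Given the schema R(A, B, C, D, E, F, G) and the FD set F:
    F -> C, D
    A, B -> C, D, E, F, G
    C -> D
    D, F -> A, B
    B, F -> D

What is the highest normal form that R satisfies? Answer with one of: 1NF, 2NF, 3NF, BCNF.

2NF

Candidate keys: {A, B}, {F}. Prime attributes: {A, B, F}.
C -> D breaks BCNF: {C}⁺ = {C, D}, so {C} is not a superkey.
C -> D has non-prime {D} on the right and a non-superkey on the left, so 3NF fails.
Checking every proper subset of each key, none determines a non-prime attribute — 2NF is satisfied.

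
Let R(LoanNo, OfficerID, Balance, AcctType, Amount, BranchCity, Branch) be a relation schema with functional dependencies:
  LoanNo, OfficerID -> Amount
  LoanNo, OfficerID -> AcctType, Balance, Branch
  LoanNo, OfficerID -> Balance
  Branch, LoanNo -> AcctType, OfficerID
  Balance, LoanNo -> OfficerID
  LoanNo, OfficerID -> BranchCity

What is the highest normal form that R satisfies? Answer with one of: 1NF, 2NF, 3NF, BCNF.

BCNF

Candidate keys: {Balance, LoanNo}, {Branch, LoanNo}, {LoanNo, OfficerID}. Prime attributes: {Balance, Branch, LoanNo, OfficerID}.
Each dependency's left side is a superkey — BCNF holds.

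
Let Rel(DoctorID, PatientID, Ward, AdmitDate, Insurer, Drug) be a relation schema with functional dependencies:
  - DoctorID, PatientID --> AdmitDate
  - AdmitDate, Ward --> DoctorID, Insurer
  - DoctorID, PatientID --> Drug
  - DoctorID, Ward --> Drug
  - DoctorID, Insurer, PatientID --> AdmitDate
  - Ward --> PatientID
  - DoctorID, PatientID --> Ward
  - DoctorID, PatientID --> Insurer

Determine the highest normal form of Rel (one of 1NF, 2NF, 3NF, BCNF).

Candidate keys: {AdmitDate, Ward}, {DoctorID, PatientID}, {DoctorID, Ward}. Prime attributes: {AdmitDate, DoctorID, PatientID, Ward}.
Ward --> PatientID: {Ward}⁺ = {PatientID, Ward}, which is not all of the attributes, so the left side is not a superkey — BCNF is violated.
Its right-hand attributes {PatientID} are all prime, as are those of every other non-superkey FD — the relation is in 3NF.

3NF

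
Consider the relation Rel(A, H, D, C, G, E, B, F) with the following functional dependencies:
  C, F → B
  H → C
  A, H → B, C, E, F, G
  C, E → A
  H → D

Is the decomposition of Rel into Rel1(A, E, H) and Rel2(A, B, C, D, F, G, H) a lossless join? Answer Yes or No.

Yes

Rel1 ∩ Rel2 = {A, H}; its closure under F is {A, B, C, D, E, F, G, H}.
Since Rel1 ⊆ {A, B, C, D, E, F, G, H}, the intersection is a superkey of Rel1; the decomposition is lossless.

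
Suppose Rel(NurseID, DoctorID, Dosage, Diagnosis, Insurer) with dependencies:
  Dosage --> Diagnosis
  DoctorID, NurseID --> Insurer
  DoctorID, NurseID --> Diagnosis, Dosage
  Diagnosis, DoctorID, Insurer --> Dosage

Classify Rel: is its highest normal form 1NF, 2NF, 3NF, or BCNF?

Candidate key: {DoctorID, NurseID}. Prime attributes: {DoctorID, NurseID}.
Dosage --> Diagnosis breaks BCNF: {Dosage}⁺ = {Diagnosis, Dosage}, so {Dosage} is not a superkey.
Dosage --> Diagnosis has non-prime {Diagnosis} on the right and a non-superkey on the left, so 3NF fails.
No proper subset of a key has a non-prime attribute in its closure, so there is no partial dependency; 2NF holds.

2NF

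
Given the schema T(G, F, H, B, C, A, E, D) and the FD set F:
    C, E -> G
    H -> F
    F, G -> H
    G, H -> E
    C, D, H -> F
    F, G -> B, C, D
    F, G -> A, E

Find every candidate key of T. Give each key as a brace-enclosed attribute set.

{F, G}⁺ = {A, B, C, D, E, F, G, H}, which is every attribute, so {F, G} is a candidate key.
{G, H}⁺ = {A, B, C, D, E, F, G, H}, which is every attribute, so {G, H} is a candidate key.
{C, E, F}⁺ = {A, B, C, D, E, F, G, H}, which is every attribute, so {C, E, F} is a candidate key.
{C, E, H}⁺ = {A, B, C, D, E, F, G, H}, which is every attribute, so {C, E, H} is a candidate key.
These are minimal and exhaustive — every other superkey contains one of them.

{C, E, F}, {C, E, H}, {F, G}, {G, H}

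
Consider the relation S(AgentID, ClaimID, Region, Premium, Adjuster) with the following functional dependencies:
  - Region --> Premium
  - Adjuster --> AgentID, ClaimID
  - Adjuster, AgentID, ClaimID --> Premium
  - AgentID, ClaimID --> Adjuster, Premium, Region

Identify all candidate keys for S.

{Adjuster}, {AgentID, ClaimID}

{Adjuster}⁺ = {Adjuster, AgentID, ClaimID, Premium, Region}, which is every attribute, so {Adjuster} is a candidate key.
{AgentID, ClaimID}⁺ = {Adjuster, AgentID, ClaimID, Premium, Region}, which is every attribute, so {AgentID, ClaimID} is a candidate key.
Any other superkey properly contains one of these, so there are no further candidate keys.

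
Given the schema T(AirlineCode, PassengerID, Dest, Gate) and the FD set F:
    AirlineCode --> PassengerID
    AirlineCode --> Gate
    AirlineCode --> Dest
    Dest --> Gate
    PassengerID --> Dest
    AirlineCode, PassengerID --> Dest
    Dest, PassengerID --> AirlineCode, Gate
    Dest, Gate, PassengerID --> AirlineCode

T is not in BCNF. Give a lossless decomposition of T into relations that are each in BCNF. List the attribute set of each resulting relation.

{AirlineCode, Dest, PassengerID}; {Dest, Gate}

Candidate keys of the original relation: {AirlineCode}, {PassengerID}.
Within {AirlineCode, Dest, Gate, PassengerID}: {Dest}⁺ ∩ {AirlineCode, Dest, Gate, PassengerID} = {Dest, Gate}, not the whole set, so Dest --> Gate violates BCNF; decompose into {Dest, Gate} and {AirlineCode, Dest, PassengerID}.
{Dest, Gate} is in BCNF.
{AirlineCode, Dest, PassengerID} is in BCNF.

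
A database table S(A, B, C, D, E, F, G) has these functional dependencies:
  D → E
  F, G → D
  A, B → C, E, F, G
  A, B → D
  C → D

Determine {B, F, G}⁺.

{B, D, E, F, G}

Start with {B, F, G}.
F, G → D applies; add {D} → now {B, D, F, G}.
D → E applies; add {E} → now {B, D, E, F, G}.
No further FD applies.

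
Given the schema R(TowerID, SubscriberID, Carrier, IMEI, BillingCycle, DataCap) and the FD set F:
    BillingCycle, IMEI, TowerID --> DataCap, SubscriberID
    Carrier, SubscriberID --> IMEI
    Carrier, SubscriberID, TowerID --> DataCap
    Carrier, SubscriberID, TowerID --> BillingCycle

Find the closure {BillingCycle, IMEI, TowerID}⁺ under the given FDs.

{BillingCycle, DataCap, IMEI, SubscriberID, TowerID}

Start with {BillingCycle, IMEI, TowerID}.
BillingCycle, IMEI, TowerID --> DataCap, SubscriberID applies; add {DataCap, SubscriberID} → now {BillingCycle, DataCap, IMEI, SubscriberID, TowerID}.
No further FD applies.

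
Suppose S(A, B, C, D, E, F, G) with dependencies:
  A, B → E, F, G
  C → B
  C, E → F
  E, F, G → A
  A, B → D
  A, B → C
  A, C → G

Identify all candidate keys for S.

{A, B}, {A, C}, {B, E, F, G}, {C, E, G}

{A, B} is a candidate key since {A, B}⁺ = {A, B, C, D, E, F, G} covers every attribute.
{A, C} is a candidate key since {A, C}⁺ = {A, B, C, D, E, F, G} covers every attribute.
{C, E, G} is a candidate key since {C, E, G}⁺ = {A, B, C, D, E, F, G} covers every attribute.
{B, E, F, G} is a candidate key since {B, E, F, G}⁺ = {A, B, C, D, E, F, G} covers every attribute.
No proper subset of any of these is a key, and no other minimal superkey exists.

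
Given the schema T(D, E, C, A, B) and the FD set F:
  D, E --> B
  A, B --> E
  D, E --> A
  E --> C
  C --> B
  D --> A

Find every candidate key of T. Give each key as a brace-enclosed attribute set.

{B, D}, {C, D}, {D, E}

No FD produces {D}, so it must be in every candidate key.
{B, D}⁺ = {A, B, C, D, E}, which is every attribute, so {B, D} is a candidate key.
{C, D}⁺ = {A, B, C, D, E}, which is every attribute, so {C, D} is a candidate key.
{D, E}⁺ = {A, B, C, D, E}, which is every attribute, so {D, E} is a candidate key.
Any other superkey properly contains one of these, so there are no further candidate keys.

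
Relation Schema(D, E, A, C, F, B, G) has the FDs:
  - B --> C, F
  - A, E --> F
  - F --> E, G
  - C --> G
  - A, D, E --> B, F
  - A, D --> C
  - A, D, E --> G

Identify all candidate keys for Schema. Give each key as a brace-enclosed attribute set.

{A, B, D}, {A, D, E}, {A, D, F}

Attributes never on any right-hand side: {A, D} — every candidate key must contain all of them.
{A, B, D}⁺ = {A, B, C, D, E, F, G}, which is every attribute, so {A, B, D} is a candidate key.
{A, D, E}⁺ = {A, B, C, D, E, F, G}, which is every attribute, so {A, D, E} is a candidate key.
{A, D, F}⁺ = {A, B, C, D, E, F, G}, which is every attribute, so {A, D, F} is a candidate key.
These are minimal and exhaustive — every other superkey contains one of them.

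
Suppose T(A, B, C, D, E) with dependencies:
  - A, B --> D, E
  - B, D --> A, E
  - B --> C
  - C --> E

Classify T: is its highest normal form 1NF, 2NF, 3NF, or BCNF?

Candidate keys: {A, B}, {B, D}. Prime attributes: {A, B, D}.
For B --> C we have {B}⁺ = {B, C, E}; {B} is not a superkey, so BCNF fails.
B --> C has non-prime {C} on the right and a non-superkey on the left, so 3NF fails.
{B} is a proper subset of the key {A, B}, and {B}⁺ contains the non-prime attributes {C, E} — a partial dependency, so 2NF is violated.

1NF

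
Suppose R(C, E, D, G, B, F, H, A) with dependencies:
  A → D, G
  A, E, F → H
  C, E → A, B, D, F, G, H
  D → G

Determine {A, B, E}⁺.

{A, B, D, E, G}

Start with {A, B, E}.
A → D, G applies; add {D, G} → now {A, B, D, E, G}.
No further FD applies.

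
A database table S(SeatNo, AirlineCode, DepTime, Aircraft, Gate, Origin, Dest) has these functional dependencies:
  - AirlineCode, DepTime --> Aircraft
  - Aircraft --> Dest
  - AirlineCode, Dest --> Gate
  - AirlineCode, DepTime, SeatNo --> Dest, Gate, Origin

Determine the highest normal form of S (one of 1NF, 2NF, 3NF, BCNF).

Candidate key: {AirlineCode, DepTime, SeatNo}. Prime attributes: {AirlineCode, DepTime, SeatNo}.
For AirlineCode, DepTime --> Aircraft we have {AirlineCode, DepTime}⁺ = {Aircraft, AirlineCode, DepTime, Dest, Gate}; {AirlineCode, DepTime} is not a superkey, so BCNF fails.
Because {Aircraft} is non-prime and the left side of AirlineCode, DepTime --> Aircraft is not a superkey, the relation is not in 3NF.
{AirlineCode, DepTime} is a proper subset of the key {AirlineCode, DepTime, SeatNo}, and {AirlineCode, DepTime}⁺ contains the non-prime attributes {Aircraft, Dest, Gate} — a partial dependency, so 2NF is violated.

1NF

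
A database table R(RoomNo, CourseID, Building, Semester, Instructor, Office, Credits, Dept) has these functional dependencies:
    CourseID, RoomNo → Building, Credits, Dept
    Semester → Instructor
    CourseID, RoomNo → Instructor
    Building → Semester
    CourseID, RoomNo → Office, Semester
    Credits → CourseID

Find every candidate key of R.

{CourseID, RoomNo}, {Credits, RoomNo}

{RoomNo} never appears on the right of any FD, so every key must include it.
{CourseID, RoomNo}⁺ = {Building, CourseID, Credits, Dept, Instructor, Office, RoomNo, Semester} — all of the relation — so {CourseID, RoomNo} is a candidate key.
{Credits, RoomNo}⁺ = {Building, CourseID, Credits, Dept, Instructor, Office, RoomNo, Semester} — all of the relation — so {Credits, RoomNo} is a candidate key.
These are minimal and exhaustive — every other superkey contains one of them.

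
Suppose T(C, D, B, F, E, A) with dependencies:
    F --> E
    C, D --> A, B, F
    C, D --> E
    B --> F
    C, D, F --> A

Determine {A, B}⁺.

{A, B, E, F}

Start with {A, B}.
B --> F applies; add {F} → now {A, B, F}.
F --> E applies; add {E} → now {A, B, E, F}.
No further FD applies.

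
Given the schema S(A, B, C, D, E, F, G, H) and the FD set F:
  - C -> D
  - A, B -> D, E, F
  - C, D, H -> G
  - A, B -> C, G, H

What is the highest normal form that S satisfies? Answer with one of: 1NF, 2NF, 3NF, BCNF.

2NF

Candidate key: {A, B}. Prime attributes: {A, B}.
C -> D: {C}⁺ = {C, D}, which is not all of the attributes, so the left side is not a superkey — BCNF is violated.
Because {D} is non-prime and the left side of C -> D is not a superkey, the relation is not in 3NF.
No non-prime attribute depends on a proper subset of any candidate key, so 2NF holds.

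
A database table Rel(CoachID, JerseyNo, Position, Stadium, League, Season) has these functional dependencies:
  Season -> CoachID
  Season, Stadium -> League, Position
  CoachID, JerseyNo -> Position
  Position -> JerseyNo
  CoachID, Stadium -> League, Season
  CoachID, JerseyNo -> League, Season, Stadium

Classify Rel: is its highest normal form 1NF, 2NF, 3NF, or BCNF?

Candidate keys: {CoachID, JerseyNo}, {CoachID, Position}, {CoachID, Stadium}, {JerseyNo, Season}, {Position, Season}, {Season, Stadium}. Prime attributes: {CoachID, JerseyNo, Position, Season, Stadium}.
For Season -> CoachID we have {Season}⁺ = {CoachID, Season}; {Season} is not a superkey, so BCNF fails.
Since {CoachID} ⊆ prime attributes and every other non-superkey FD also has a prime right side, the schema is in 3NF.

3NF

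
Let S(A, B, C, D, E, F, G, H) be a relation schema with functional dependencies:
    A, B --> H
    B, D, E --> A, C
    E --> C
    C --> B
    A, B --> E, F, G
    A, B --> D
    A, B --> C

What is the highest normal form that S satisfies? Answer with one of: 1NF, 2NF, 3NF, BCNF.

3NF

Candidate keys: {A, B}, {A, C}, {A, E}, {D, E}. Prime attributes: {A, B, C, D, E}.
E --> C breaks BCNF: {E}⁺ = {B, C, E}, so {E} is not a superkey.
But every attribute on its right side ({C}) is prime, and the same holds for every other non-superkey FD, so 3NF still holds.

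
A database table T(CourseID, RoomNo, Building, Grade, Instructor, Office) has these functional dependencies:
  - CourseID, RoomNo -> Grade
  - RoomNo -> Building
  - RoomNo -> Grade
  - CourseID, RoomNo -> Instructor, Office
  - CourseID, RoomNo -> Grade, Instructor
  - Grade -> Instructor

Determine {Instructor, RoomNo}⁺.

{Building, Grade, Instructor, RoomNo}

Start with {Instructor, RoomNo}.
RoomNo -> Building applies; add {Building} → now {Building, Instructor, RoomNo}.
RoomNo -> Grade applies; add {Grade} → now {Building, Grade, Instructor, RoomNo}.
No further FD applies.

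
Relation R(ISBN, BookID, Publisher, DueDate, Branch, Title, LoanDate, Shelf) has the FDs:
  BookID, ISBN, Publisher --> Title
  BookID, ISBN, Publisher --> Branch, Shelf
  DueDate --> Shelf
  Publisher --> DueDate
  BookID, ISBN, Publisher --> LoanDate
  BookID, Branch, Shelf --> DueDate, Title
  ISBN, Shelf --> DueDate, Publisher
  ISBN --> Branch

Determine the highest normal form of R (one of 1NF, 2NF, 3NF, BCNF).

1NF

Candidate keys: {BookID, DueDate, ISBN}, {BookID, ISBN, Publisher}, {BookID, ISBN, Shelf}. Prime attributes: {BookID, DueDate, ISBN, Publisher, Shelf}.
DueDate --> Shelf: {DueDate}⁺ = {DueDate, Shelf}, which is not all of the attributes, so the left side is not a superkey — BCNF is violated.
Because {Title} is non-prime and the left side of BookID, Branch, Shelf --> DueDate, Title is not a superkey, the relation is not in 3NF.
Since {ISBN} ⊂ {BookID, DueDate, ISBN} and {ISBN}⁺ ⊇ {Branch} with {Branch} non-prime, there is a partial dependency; 2NF fails.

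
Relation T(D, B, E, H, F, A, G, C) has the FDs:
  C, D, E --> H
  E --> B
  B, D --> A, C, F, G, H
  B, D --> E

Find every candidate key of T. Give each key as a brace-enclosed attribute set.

No FD produces {D}, so it must be in every candidate key.
{B, D}⁺ = {A, B, C, D, E, F, G, H}, which is every attribute, so {B, D} is a candidate key.
{D, E}⁺ = {A, B, C, D, E, F, G, H}, which is every attribute, so {D, E} is a candidate key.
These are minimal and exhaustive — every other superkey contains one of them.

{B, D}, {D, E}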